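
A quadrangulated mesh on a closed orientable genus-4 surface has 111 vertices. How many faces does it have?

117

χ = 2 − 2·4 = -6, and every face is a square so 4F = 2E.
V − E + F = -6 with E = 4F/2 gives 111 − (4/2 − 1)·F = -6, so F = 117 and E = 234.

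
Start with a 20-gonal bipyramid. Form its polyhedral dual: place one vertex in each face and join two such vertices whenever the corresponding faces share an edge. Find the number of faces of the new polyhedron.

22

The base solid has V = 22, E = 60, F = 40.
The dual swaps V and F and preserves E: V′ = F = 40, E′ = E = 60, F′ = V = 22.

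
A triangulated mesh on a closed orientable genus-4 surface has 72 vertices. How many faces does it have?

χ = 2 − 2·4 = -6, and every face is a triangle so 3F = 2E.
V − E + F = -6 with E = 3F/2 gives 72 − (3/2 − 1)·F = -6, so F = 156 and E = 234.

156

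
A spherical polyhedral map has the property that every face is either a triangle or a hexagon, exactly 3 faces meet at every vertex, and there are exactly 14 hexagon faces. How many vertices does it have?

Let x be the number of triangles; then F = 14 + x.
Edge–face incidences: 2E = 6·14 + 3·x = 84 + 3x.
Every vertex has degree 3, so 3V = 2E.
Euler: V − E + F = 2 ⇒ (2E)/3 − E + (14 + x) = 2.
Multiply by 6: 2·(2E) − 3·(2E) + 6·(14 + x) = 12, i.e. 84 + 6x − (84 + 3x) = 12.
Collecting terms: 3x = 12, so x = 4.
Then 2E = 84 + 3·4 = 96, so E = 48, V = 2E/3 = 32, F = 14 + 4 = 18.

32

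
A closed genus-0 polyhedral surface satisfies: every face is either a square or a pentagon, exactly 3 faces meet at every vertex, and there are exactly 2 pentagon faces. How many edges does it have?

Let x be the number of squares; then F = 2 + x.
Edge–face incidences: 2E = 5·2 + 4·x = 10 + 4x.
Every vertex has degree 3, so 3V = 2E.
Euler: V − E + F = 2 ⇒ (2E)/3 − E + (2 + x) = 2.
Multiply by 6: 2·(2E) − 3·(2E) + 6·(2 + x) = 12, i.e. 12 + 6x − (10 + 4x) = 12.
Collecting terms: 2x + 2 = 12, so 2x = 10, so x = 5.
Then 2E = 10 + 4·5 = 30, so E = 15, V = 2E/3 = 10, F = 2 + 5 = 7.

15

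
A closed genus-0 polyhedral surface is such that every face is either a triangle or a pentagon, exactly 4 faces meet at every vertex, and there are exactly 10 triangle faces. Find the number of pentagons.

Let x be the number of pentagons; then F = 10 + x.
Edge–face incidences: 2E = 3·10 + 5·x = 30 + 5x.
Every vertex has degree 4, so 4V = 2E.
Euler: V − E + F = 2 ⇒ (2E)/4 − E + (10 + x) = 2.
Multiply by 8: 2·(2E) − 4·(2E) + 8·(10 + x) = 16, i.e. 80 + 8x − 2·(30 + 5x) = 16.
Collecting terms: −2x + 20 = 16, so −2x = −4, so x = 2.
Then 2E = 30 + 5·2 = 40, so E = 20, V = 2E/4 = 10, F = 10 + 2 = 12.

2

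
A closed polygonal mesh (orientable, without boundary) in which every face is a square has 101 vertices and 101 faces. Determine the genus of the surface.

Every face is a square, so 2E = 4·101 = 404, giving E = 202.
χ = V − E + F = 101 − 202 + 101 = 0.
For a closed orientable surface χ = 2 − 2g, so g = (2 − (0))/2 = 1.

1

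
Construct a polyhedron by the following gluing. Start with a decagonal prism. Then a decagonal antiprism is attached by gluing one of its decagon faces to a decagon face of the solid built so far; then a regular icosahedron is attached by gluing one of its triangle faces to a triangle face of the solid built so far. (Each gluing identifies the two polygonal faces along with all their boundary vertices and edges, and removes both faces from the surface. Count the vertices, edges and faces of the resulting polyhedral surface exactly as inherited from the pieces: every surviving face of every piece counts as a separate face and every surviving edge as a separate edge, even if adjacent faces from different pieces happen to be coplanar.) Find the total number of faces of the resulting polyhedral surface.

A decagonal prism: V=20, E=30, F=12.
Attach a decagonal antiprism (V=20, E=40, F=22) along a 10-gon: merge 10 vertices and 10 edges, delete both glued faces → V=30, E=60, F=32.
Attach a regular icosahedron (V=12, E=30, F=20) along a 3-gon: merge 3 vertices and 3 edges, delete both glued faces → V=39, E=87, F=50.
Check: V − E + F = 39 − 87 + 50 = 2.

50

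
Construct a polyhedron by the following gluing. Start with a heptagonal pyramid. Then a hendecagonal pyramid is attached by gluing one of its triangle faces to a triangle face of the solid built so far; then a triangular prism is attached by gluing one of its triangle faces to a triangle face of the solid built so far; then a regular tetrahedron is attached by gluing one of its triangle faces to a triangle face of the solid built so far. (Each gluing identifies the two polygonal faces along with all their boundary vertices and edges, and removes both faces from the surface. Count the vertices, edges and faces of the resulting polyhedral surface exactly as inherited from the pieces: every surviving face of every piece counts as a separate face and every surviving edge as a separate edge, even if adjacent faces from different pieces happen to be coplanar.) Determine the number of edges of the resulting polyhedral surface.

A heptagonal pyramid: V=8, E=14, F=8.
Attach a hendecagonal pyramid (V=12, E=22, F=12) along a 3-gon: merge 3 vertices and 3 edges, delete both glued faces → V=17, E=33, F=18.
Attach a triangular prism (V=6, E=9, F=5) along a 3-gon: merge 3 vertices and 3 edges, delete both glued faces → V=20, E=39, F=21.
Attach a regular tetrahedron (V=4, E=6, F=4) along a 3-gon: merge 3 vertices and 3 edges, delete both glued faces → V=21, E=42, F=23.
Check: V − E + F = 21 − 42 + 23 = 2.

42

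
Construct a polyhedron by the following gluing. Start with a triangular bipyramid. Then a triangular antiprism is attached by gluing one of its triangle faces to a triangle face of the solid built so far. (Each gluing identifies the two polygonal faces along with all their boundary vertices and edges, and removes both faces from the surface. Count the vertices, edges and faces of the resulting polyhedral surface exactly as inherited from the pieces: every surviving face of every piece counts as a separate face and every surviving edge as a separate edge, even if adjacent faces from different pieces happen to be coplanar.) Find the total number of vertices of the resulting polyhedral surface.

A triangular bipyramid: V=5, E=9, F=6.
Attach a triangular antiprism (V=6, E=12, F=8) along a 3-gon: merge 3 vertices and 3 edges, delete both glued faces → V=8, E=18, F=12.
Check: V − E + F = 8 − 18 + 12 = 2.

8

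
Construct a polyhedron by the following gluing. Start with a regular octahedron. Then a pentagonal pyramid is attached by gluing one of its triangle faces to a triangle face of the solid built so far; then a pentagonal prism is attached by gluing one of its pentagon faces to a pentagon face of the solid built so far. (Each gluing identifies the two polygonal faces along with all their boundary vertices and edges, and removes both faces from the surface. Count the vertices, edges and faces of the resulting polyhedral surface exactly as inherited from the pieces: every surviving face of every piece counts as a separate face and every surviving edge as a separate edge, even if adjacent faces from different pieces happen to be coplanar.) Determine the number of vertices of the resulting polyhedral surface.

14

A regular octahedron: V=6, E=12, F=8.
Attach a pentagonal pyramid (V=6, E=10, F=6) along a 3-gon: merge 3 vertices and 3 edges, delete both glued faces → V=9, E=19, F=12.
Attach a pentagonal prism (V=10, E=15, F=7) along a 5-gon: merge 5 vertices and 5 edges, delete both glued faces → V=14, E=29, F=17.
Check: V − E + F = 14 − 29 + 17 = 2.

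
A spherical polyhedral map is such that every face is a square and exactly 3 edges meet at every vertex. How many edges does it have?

12

Each face has 4 edges and each edge borders two faces, so 2E = 4F.
Each vertex has degree 3, so 3V = 2E and hence V = 4F/3.
Euler: V − E + F = 2 ⇒ (4F/3) − (4F/2) + F = 2.
Multiply by 6: (8 − 12 + 6)F = 12, i.e. 2F = 12.
So F = 6, E = 4·6/2 = 12, V = 4·6/3 = 8.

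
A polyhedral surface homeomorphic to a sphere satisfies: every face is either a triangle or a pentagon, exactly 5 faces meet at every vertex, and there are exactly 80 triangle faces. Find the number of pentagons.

Let x be the number of pentagons; then F = 80 + x.
Edge–face incidences: 2E = 3·80 + 5·x = 240 + 5x.
Every vertex has degree 5, so 5V = 2E.
Euler: V − E + F = 2 ⇒ (2E)/5 − E + (80 + x) = 2.
Multiply by 10: 2·(2E) − 5·(2E) + 10·(80 + x) = 20, i.e. 800 + 10x − 3·(240 + 5x) = 20.
Collecting terms: −5x + 80 = 20, so −5x = −60, so x = 12.
Then 2E = 240 + 5·12 = 300, so E = 150, V = 2E/5 = 60, F = 80 + 12 = 92.

12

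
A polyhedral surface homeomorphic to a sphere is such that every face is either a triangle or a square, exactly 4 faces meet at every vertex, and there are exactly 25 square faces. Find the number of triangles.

8

Let x be the number of triangles; then F = 25 + x.
Edge–face incidences: 2E = 4·25 + 3·x = 100 + 3x.
Every vertex has degree 4, so 4V = 2E.
Euler: V − E + F = 2 ⇒ (2E)/4 − E + (25 + x) = 2.
Multiply by 8: 2·(2E) − 4·(2E) + 8·(25 + x) = 16, i.e. 200 + 8x − 2·(100 + 3x) = 16.
Collecting terms: 2x = 16, so x = 8.
Then 2E = 100 + 3·8 = 124, so E = 62, V = 2E/4 = 31, F = 25 + 8 = 33.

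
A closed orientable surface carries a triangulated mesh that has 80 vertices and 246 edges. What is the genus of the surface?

2

Every face is a triangle and each edge borders two faces, so 3F = 2·246, giving F = 164.
χ = V − E + F = 80 − 246 + 164 = -2.
For a closed orientable surface χ = 2 − 2g, so g = (2 − (-2))/2 = 2.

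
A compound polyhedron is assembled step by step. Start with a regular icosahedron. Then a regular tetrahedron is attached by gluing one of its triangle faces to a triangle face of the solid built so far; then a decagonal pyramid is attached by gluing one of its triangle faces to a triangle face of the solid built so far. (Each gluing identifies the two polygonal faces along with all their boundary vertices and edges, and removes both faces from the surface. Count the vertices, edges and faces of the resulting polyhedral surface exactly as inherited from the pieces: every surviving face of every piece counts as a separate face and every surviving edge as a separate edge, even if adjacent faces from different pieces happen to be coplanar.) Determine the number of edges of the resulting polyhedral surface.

A regular icosahedron: V=12, E=30, F=20.
Attach a regular tetrahedron (V=4, E=6, F=4) along a 3-gon: merge 3 vertices and 3 edges, delete both glued faces → V=13, E=33, F=22.
Attach a decagonal pyramid (V=11, E=20, F=11) along a 3-gon: merge 3 vertices and 3 edges, delete both glued faces → V=21, E=50, F=31.
Check: V − E + F = 21 − 50 + 31 = 2.

50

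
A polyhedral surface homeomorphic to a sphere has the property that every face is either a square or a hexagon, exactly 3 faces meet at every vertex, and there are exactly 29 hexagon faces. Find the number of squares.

Let x be the number of squares; then F = 29 + x.
Edge–face incidences: 2E = 6·29 + 4·x = 174 + 4x.
Every vertex has degree 3, so 3V = 2E.
Euler: V − E + F = 2 ⇒ (2E)/3 − E + (29 + x) = 2.
Multiply by 6: 2·(2E) − 3·(2E) + 6·(29 + x) = 12, i.e. 174 + 6x − (174 + 4x) = 12.
Collecting terms: 2x = 12, so x = 6.
Then 2E = 174 + 4·6 = 198, so E = 99, V = 2E/3 = 66, F = 29 + 6 = 35.

6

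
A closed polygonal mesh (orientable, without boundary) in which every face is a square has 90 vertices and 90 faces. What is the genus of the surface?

Every face is a square, so 2E = 4·90 = 360, giving E = 180.
χ = V − E + F = 90 − 180 + 90 = 0.
For a closed orientable surface χ = 2 − 2g, so g = (2 − (0))/2 = 1.

1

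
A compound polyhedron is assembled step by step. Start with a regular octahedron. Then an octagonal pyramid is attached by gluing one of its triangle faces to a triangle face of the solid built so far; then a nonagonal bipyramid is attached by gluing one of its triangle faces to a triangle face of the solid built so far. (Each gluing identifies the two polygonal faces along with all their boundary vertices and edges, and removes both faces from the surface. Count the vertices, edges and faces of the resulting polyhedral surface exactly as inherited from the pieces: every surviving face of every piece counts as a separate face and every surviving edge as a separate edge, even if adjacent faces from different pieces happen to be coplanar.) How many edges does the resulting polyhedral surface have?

49

A regular octahedron: V=6, E=12, F=8.
Attach an octagonal pyramid (V=9, E=16, F=9) along a 3-gon: merge 3 vertices and 3 edges, delete both glued faces → V=12, E=25, F=15.
Attach a nonagonal bipyramid (V=11, E=27, F=18) along a 3-gon: merge 3 vertices and 3 edges, delete both glued faces → V=20, E=49, F=31.
Check: V − E + F = 20 − 49 + 31 = 2.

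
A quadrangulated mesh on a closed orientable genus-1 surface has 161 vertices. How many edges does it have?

322

χ = 2 − 2·1 = 0, and every face is a square so 4F = 2E.
V − E + F = 0 with E = 4F/2 gives 161 − (4/2 − 1)·F = 0, so F = 161 and E = 322.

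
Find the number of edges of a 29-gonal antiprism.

An antiprism on an n-gon has two n-gon caps and 2n triangles: V = 2·29 = 58, E = 4·29 = 116, F = 2·29 + 2 = 60.

116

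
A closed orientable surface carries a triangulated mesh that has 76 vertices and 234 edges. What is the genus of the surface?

Every face is a triangle and each edge borders two faces, so 3F = 2·234, giving F = 156.
χ = V − E + F = 76 − 234 + 156 = -2.
For a closed orientable surface χ = 2 − 2g, so g = (2 − (-2))/2 = 2.

2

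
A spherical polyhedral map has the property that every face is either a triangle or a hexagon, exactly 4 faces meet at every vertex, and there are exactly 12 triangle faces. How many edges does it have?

24

Let x be the number of hexagons; then F = 12 + x.
Edge–face incidences: 2E = 3·12 + 6·x = 36 + 6x.
Every vertex has degree 4, so 4V = 2E.
Euler: V − E + F = 2 ⇒ (2E)/4 − E + (12 + x) = 2.
Multiply by 8: 2·(2E) − 4·(2E) + 8·(12 + x) = 16, i.e. 96 + 8x − 2·(36 + 6x) = 16.
Collecting terms: −4x + 24 = 16, so −4x = −8, so x = 2.
Then 2E = 36 + 6·2 = 48, so E = 24, V = 2E/4 = 12, F = 12 + 2 = 14.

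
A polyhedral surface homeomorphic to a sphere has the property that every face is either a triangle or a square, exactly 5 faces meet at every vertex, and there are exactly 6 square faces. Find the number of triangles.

32

Let x be the number of triangles; then F = 6 + x.
Edge–face incidences: 2E = 4·6 + 3·x = 24 + 3x.
Every vertex has degree 5, so 5V = 2E.
Euler: V − E + F = 2 ⇒ (2E)/5 − E + (6 + x) = 2.
Multiply by 10: 2·(2E) − 5·(2E) + 10·(6 + x) = 20, i.e. 60 + 10x − 3·(24 + 3x) = 20.
Collecting terms: x − 12 = 20, so x = 32.
Then 2E = 24 + 3·32 = 120, so E = 60, V = 2E/5 = 24, F = 6 + 32 = 38.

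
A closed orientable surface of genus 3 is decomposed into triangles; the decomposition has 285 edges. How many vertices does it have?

χ = 2 − 2·3 = -4, and every face is a triangle so 3F = 2E.
F = 2E/3 = 190. Then V = -4 + E − F = -4 + 285 − 190 = 91.

91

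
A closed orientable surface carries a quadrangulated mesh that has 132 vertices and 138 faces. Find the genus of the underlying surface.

Every face is a square, so 2E = 4·138 = 552, giving E = 276.
χ = V − E + F = 132 − 276 + 138 = -6.
For a closed orientable surface χ = 2 − 2g, so g = (2 − (-6))/2 = 4.

4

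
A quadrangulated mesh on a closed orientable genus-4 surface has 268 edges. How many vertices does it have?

128

χ = 2 − 2·4 = -6, and every face is a square so 4F = 2E.
F = 2E/4 = 134. Then V = -6 + E − F = -6 + 268 − 134 = 128.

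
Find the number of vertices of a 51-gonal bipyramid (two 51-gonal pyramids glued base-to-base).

A bipyramid over an n-gon has 2n triangular faces and n + 2 vertices: V = 51 + 2 = 53, E = 3·51 = 153, F = 2·51 = 102.
Check: V − E + F = 53 − 153 + 102 = 2.

53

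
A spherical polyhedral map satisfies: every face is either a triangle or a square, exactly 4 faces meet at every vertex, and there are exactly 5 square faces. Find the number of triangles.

8

Let x be the number of triangles; then F = 5 + x.
Edge–face incidences: 2E = 4·5 + 3·x = 20 + 3x.
Every vertex has degree 4, so 4V = 2E.
Euler: V − E + F = 2 ⇒ (2E)/4 − E + (5 + x) = 2.
Multiply by 8: 2·(2E) − 4·(2E) + 8·(5 + x) = 16, i.e. 40 + 8x − 2·(20 + 3x) = 16.
Collecting terms: 2x = 16, so x = 8.
Then 2E = 20 + 3·8 = 44, so E = 22, V = 2E/4 = 11, F = 5 + 8 = 13.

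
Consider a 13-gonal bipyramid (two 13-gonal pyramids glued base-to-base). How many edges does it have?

A bipyramid over an n-gon has 2n triangular faces and n + 2 vertices: V = 13 + 2 = 15, E = 3·13 = 39, F = 2·13 = 26.

39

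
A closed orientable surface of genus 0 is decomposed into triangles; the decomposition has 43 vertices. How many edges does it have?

123

χ = 2 − 2·0 = 2, and every face is a triangle so 3F = 2E.
V − E + F = 2 with E = 3F/2 gives 43 − (3/2 − 1)·F = 2, so F = 82 and E = 123.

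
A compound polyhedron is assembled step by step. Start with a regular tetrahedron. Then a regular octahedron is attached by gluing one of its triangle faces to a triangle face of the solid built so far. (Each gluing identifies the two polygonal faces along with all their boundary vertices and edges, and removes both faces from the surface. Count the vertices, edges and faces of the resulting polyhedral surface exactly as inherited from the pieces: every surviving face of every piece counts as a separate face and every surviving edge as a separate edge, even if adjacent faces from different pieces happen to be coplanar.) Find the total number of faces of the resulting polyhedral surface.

10

A regular tetrahedron: V=4, E=6, F=4.
Attach a regular octahedron (V=6, E=12, F=8) along a 3-gon: merge 3 vertices and 3 edges, delete both glued faces → V=7, E=15, F=10.
Check: V − E + F = 7 − 15 + 10 = 2.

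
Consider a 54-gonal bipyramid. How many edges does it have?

162

A bipyramid over an n-gon has 2n triangular faces and n + 2 vertices: V = 54 + 2 = 56, E = 3·54 = 162, F = 2·54 = 108.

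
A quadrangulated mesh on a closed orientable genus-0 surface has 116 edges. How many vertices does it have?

χ = 2 − 2·0 = 2, and every face is a square so 4F = 2E.
F = 2E/4 = 58. Then V = 2 + E − F = 2 + 116 − 58 = 60.

60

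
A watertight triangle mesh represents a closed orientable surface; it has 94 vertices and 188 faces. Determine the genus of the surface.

1

Every face is a triangle, so 2E = 3·188 = 564, giving E = 282.
χ = V − E + F = 94 − 282 + 188 = 0.
For a closed orientable surface χ = 2 − 2g, so g = (2 − (0))/2 = 1.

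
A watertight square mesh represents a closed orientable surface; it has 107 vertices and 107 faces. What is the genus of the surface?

1

Every face is a square, so 2E = 4·107 = 428, giving E = 214.
χ = V − E + F = 107 − 214 + 107 = 0.
For a closed orientable surface χ = 2 − 2g, so g = (2 − (0))/2 = 1.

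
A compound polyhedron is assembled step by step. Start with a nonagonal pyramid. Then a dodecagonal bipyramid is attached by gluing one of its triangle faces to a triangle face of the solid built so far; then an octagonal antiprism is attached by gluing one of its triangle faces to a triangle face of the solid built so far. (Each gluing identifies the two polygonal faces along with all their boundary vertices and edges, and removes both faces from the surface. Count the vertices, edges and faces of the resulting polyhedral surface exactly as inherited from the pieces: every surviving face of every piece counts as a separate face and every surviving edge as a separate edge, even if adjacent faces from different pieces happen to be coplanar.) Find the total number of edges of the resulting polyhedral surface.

A nonagonal pyramid: V=10, E=18, F=10.
Attach a dodecagonal bipyramid (V=14, E=36, F=24) along a 3-gon: merge 3 vertices and 3 edges, delete both glued faces → V=21, E=51, F=32.
Attach an octagonal antiprism (V=16, E=32, F=18) along a 3-gon: merge 3 vertices and 3 edges, delete both glued faces → V=34, E=80, F=48.
Check: V − E + F = 34 − 80 + 48 = 2.

80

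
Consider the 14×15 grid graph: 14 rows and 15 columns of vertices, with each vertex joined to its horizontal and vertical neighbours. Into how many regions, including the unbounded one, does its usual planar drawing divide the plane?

183

The grid has V = 14·15 = 210 vertices and E = 14·14 + 15·13 = 391 edges.
F = 2 − V + E = 2 − 210 + 391 = 183.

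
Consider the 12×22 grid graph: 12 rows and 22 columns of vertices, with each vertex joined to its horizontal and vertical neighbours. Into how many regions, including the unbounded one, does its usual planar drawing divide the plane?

232

The grid has V = 12·22 = 264 vertices and E = 12·21 + 22·11 = 494 edges.
F = 2 − V + E = 2 − 264 + 494 = 232.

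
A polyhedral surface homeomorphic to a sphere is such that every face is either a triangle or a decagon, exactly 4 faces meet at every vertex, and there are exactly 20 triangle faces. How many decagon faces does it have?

Let x be the number of decagons; then F = 20 + x.
Edge–face incidences: 2E = 3·20 + 10·x = 60 + 10x.
Every vertex has degree 4, so 4V = 2E.
Euler: V − E + F = 2 ⇒ (2E)/4 − E + (20 + x) = 2.
Multiply by 8: 2·(2E) − 4·(2E) + 8·(20 + x) = 16, i.e. 160 + 8x − 2·(60 + 10x) = 16.
Collecting terms: −12x + 40 = 16, so −12x = −24, so x = 2.
Then 2E = 60 + 10·2 = 80, so E = 40, V = 2E/4 = 20, F = 20 + 2 = 22.

2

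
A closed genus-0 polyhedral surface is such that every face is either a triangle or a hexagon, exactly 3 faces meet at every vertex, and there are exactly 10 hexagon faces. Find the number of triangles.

Let x be the number of triangles; then F = 10 + x.
Edge–face incidences: 2E = 6·10 + 3·x = 60 + 3x.
Every vertex has degree 3, so 3V = 2E.
Euler: V − E + F = 2 ⇒ (2E)/3 − E + (10 + x) = 2.
Multiply by 6: 2·(2E) − 3·(2E) + 6·(10 + x) = 12, i.e. 60 + 6x − (60 + 3x) = 12.
Collecting terms: 3x = 12, so x = 4.
Then 2E = 60 + 3·4 = 72, so E = 36, V = 2E/3 = 24, F = 10 + 4 = 14.

4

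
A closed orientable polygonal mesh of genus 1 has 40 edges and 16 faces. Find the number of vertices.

24

For a closed orientable surface of genus 1, χ = 2 − 2·1 = 0.
V = 0 + E − F = 0 + 40 − 16 = 24.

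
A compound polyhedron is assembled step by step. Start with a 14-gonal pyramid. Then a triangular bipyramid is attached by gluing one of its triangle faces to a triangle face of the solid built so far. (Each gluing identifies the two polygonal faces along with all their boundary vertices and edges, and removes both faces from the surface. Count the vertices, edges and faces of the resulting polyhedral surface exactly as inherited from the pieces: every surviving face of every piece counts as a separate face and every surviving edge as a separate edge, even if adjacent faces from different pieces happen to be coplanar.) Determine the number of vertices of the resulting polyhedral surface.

17

A 14-gonal pyramid: V=15, E=28, F=15.
Attach a triangular bipyramid (V=5, E=9, F=6) along a 3-gon: merge 3 vertices and 3 edges, delete both glued faces → V=17, E=34, F=19.
Check: V − E + F = 17 − 34 + 19 = 2.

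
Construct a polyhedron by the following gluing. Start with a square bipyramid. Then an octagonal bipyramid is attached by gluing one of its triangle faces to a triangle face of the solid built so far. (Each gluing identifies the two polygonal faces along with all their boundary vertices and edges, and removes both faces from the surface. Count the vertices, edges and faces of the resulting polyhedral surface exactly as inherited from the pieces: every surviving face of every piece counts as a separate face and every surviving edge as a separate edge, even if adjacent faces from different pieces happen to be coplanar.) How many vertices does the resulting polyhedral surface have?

A square bipyramid: V=6, E=12, F=8.
Attach an octagonal bipyramid (V=10, E=24, F=16) along a 3-gon: merge 3 vertices and 3 edges, delete both glued faces → V=13, E=33, F=22.
Check: V − E + F = 13 − 33 + 22 = 2.

13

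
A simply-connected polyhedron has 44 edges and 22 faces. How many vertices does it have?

Here V − E + F = 2.
V = 2 + E − F = 2 + 44 − 22 = 24.

24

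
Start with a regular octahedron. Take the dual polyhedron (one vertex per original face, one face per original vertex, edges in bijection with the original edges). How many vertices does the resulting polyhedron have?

8

The base solid has V = 6, E = 12, F = 8.
The dual swaps V and F and preserves E: V′ = F = 8, E′ = E = 12, F′ = V = 6.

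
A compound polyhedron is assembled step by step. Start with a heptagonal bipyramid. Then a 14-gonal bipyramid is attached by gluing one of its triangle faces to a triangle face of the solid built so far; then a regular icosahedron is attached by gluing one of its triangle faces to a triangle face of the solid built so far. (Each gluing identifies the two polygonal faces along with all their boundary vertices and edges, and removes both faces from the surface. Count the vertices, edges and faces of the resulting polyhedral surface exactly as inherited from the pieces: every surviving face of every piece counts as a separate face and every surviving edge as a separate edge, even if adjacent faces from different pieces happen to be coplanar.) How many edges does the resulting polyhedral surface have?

A heptagonal bipyramid: V=9, E=21, F=14.
Attach a 14-gonal bipyramid (V=16, E=42, F=28) along a 3-gon: merge 3 vertices and 3 edges, delete both glued faces → V=22, E=60, F=40.
Attach a regular icosahedron (V=12, E=30, F=20) along a 3-gon: merge 3 vertices and 3 edges, delete both glued faces → V=31, E=87, F=58.
Check: V − E + F = 31 − 87 + 58 = 2.

87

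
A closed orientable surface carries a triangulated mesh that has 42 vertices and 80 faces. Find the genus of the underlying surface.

Every face is a triangle, so 2E = 3·80 = 240, giving E = 120.
χ = V − E + F = 42 − 120 + 80 = 2.
For a closed orientable surface χ = 2 − 2g, so g = (2 − (2))/2 = 0.

0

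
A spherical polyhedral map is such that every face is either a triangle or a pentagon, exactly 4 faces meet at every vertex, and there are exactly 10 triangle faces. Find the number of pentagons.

2

Let x be the number of pentagons; then F = 10 + x.
Edge–face incidences: 2E = 3·10 + 5·x = 30 + 5x.
Every vertex has degree 4, so 4V = 2E.
Euler: V − E + F = 2 ⇒ (2E)/4 − E + (10 + x) = 2.
Multiply by 8: 2·(2E) − 4·(2E) + 8·(10 + x) = 16, i.e. 80 + 8x − 2·(30 + 5x) = 16.
Collecting terms: −2x + 20 = 16, so −2x = −4, so x = 2.
Then 2E = 30 + 5·2 = 40, so E = 20, V = 2E/4 = 10, F = 10 + 2 = 12.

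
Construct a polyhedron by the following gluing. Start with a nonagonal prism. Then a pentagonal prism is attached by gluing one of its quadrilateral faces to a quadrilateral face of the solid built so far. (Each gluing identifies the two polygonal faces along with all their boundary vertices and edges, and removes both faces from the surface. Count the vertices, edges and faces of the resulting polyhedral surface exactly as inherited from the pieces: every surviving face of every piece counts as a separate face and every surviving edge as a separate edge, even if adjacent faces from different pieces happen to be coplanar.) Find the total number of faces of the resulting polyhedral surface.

16

A nonagonal prism: V=18, E=27, F=11.
Attach a pentagonal prism (V=10, E=15, F=7) along a 4-gon: merge 4 vertices and 4 edges, delete both glued faces → V=24, E=38, F=16.
Check: V − E + F = 24 − 38 + 16 = 2.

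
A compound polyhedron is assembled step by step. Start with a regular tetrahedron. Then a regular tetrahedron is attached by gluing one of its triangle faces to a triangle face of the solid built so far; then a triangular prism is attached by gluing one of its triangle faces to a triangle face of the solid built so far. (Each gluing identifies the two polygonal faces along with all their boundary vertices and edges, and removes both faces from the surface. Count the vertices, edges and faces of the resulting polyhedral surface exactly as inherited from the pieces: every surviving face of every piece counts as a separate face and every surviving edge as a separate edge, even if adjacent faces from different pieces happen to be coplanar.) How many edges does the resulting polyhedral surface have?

A regular tetrahedron: V=4, E=6, F=4.
Attach a regular tetrahedron (V=4, E=6, F=4) along a 3-gon: merge 3 vertices and 3 edges, delete both glued faces → V=5, E=9, F=6.
Attach a triangular prism (V=6, E=9, F=5) along a 3-gon: merge 3 vertices and 3 edges, delete both glued faces → V=8, E=15, F=9.
Check: V − E + F = 8 − 15 + 9 = 2.

15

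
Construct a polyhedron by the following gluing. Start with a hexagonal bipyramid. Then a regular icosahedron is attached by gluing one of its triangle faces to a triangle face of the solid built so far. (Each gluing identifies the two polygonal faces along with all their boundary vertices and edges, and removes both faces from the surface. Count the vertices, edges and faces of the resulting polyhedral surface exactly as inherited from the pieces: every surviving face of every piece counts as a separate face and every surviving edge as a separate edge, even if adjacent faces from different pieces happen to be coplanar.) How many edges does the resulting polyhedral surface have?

45

A hexagonal bipyramid: V=8, E=18, F=12.
Attach a regular icosahedron (V=12, E=30, F=20) along a 3-gon: merge 3 vertices and 3 edges, delete both glued faces → V=17, E=45, F=30.
Check: V − E + F = 17 − 45 + 30 = 2.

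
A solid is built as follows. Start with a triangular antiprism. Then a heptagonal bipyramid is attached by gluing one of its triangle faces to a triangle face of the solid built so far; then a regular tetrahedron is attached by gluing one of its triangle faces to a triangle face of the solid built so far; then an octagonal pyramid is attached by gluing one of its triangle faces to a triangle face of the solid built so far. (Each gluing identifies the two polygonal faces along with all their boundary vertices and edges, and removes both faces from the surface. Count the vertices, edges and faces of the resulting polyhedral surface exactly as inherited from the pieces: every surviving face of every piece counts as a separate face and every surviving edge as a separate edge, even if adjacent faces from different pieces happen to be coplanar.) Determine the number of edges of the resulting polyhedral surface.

46

A triangular antiprism: V=6, E=12, F=8.
Attach a heptagonal bipyramid (V=9, E=21, F=14) along a 3-gon: merge 3 vertices and 3 edges, delete both glued faces → V=12, E=30, F=20.
Attach a regular tetrahedron (V=4, E=6, F=4) along a 3-gon: merge 3 vertices and 3 edges, delete both glued faces → V=13, E=33, F=22.
Attach an octagonal pyramid (V=9, E=16, F=9) along a 3-gon: merge 3 vertices and 3 edges, delete both glued faces → V=19, E=46, F=29.
Check: V − E + F = 19 − 46 + 29 = 2.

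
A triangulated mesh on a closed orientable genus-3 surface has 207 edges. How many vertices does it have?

χ = 2 − 2·3 = -4, and every face is a triangle so 3F = 2E.
F = 2E/3 = 138. Then V = -4 + E − F = -4 + 207 − 138 = 65.

65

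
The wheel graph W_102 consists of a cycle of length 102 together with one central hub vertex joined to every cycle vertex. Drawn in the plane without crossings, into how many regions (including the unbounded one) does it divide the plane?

103

W_102 has V = 102 + 1 = 103 vertices and E = 2·102 = 204 edges.
By Euler's formula F = 2 − V + E = 2 − 103 + 204 = 103.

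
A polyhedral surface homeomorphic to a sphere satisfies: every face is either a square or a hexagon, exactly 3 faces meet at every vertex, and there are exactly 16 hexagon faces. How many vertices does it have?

Let x be the number of squares; then F = 16 + x.
Edge–face incidences: 2E = 6·16 + 4·x = 96 + 4x.
Every vertex has degree 3, so 3V = 2E.
Euler: V − E + F = 2 ⇒ (2E)/3 − E + (16 + x) = 2.
Multiply by 6: 2·(2E) − 3·(2E) + 6·(16 + x) = 12, i.e. 96 + 6x − (96 + 4x) = 12.
Collecting terms: 2x = 12, so x = 6.
Then 2E = 96 + 4·6 = 120, so E = 60, V = 2E/3 = 40, F = 16 + 6 = 22.

40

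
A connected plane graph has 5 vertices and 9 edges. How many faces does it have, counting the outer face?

6

Euler's formula for a connected plane graph: V − E + F = 2, so F = 2 − 5 + 9 = 6.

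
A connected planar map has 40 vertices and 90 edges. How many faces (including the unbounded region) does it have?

52

Euler's formula for a connected plane graph: V − E + F = 2, so F = 2 − 40 + 90 = 52.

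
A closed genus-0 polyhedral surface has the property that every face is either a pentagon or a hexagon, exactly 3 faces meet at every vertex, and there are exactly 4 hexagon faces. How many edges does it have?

Let x be the number of pentagons; then F = 4 + x.
Edge–face incidences: 2E = 6·4 + 5·x = 24 + 5x.
Every vertex has degree 3, so 3V = 2E.
Euler: V − E + F = 2 ⇒ (2E)/3 − E + (4 + x) = 2.
Multiply by 6: 2·(2E) − 3·(2E) + 6·(4 + x) = 12, i.e. 24 + 6x − (24 + 5x) = 12.
Collecting terms: x = 12.
Then 2E = 24 + 5·12 = 84, so E = 42, V = 2E/3 = 28, F = 4 + 12 = 16.

42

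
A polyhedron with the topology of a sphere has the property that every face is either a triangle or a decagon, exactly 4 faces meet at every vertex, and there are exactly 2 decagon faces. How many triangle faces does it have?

Let x be the number of triangles; then F = 2 + x.
Edge–face incidences: 2E = 10·2 + 3·x = 20 + 3x.
Every vertex has degree 4, so 4V = 2E.
Euler: V − E + F = 2 ⇒ (2E)/4 − E + (2 + x) = 2.
Multiply by 8: 2·(2E) − 4·(2E) + 8·(2 + x) = 16, i.e. 16 + 8x − 2·(20 + 3x) = 16.
Collecting terms: 2x − 24 = 16, so 2x = 40, so x = 20.
Then 2E = 20 + 3·20 = 80, so E = 40, V = 2E/4 = 20, F = 2 + 20 = 22.

20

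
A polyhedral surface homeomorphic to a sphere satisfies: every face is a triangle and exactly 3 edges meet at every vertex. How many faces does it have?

4

Each face has 3 edges and each edge borders two faces, so 2E = 3F.
Each vertex has degree 3, so 3V = 2E and hence V = 3F/3.
Euler: V − E + F = 2 ⇒ (3F/3) − (3F/2) + F = 2.
Multiply by 6: (6 − 9 + 6)F = 12, i.e. 3F = 12.
So F = 4, E = 3·4/2 = 6, V = 3·4/3 = 4.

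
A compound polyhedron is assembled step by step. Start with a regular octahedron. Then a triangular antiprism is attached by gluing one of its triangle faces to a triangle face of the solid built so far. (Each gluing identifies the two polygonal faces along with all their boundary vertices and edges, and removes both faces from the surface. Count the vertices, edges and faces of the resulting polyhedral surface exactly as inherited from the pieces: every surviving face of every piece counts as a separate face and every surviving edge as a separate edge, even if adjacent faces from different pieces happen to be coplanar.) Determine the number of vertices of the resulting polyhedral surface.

A regular octahedron: V=6, E=12, F=8.
Attach a triangular antiprism (V=6, E=12, F=8) along a 3-gon: merge 3 vertices and 3 edges, delete both glued faces → V=9, E=21, F=14.
Check: V − E + F = 9 − 21 + 14 = 2.

9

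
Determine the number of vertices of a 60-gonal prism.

A prism on an n-gon has two n-gon bases and n rectangular sides: V = 2·60 = 120, E = 3·60 = 180, F = 60 + 2 = 62.
Check: V − E + F = 120 − 180 + 62 = 2.

120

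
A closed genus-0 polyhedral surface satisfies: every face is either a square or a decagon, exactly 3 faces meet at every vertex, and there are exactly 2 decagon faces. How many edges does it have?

Let x be the number of squares; then F = 2 + x.
Edge–face incidences: 2E = 10·2 + 4·x = 20 + 4x.
Every vertex has degree 3, so 3V = 2E.
Euler: V − E + F = 2 ⇒ (2E)/3 − E + (2 + x) = 2.
Multiply by 6: 2·(2E) − 3·(2E) + 6·(2 + x) = 12, i.e. 12 + 6x − (20 + 4x) = 12.
Collecting terms: 2x − 8 = 12, so 2x = 20, so x = 10.
Then 2E = 20 + 4·10 = 60, so E = 30, V = 2E/3 = 20, F = 2 + 10 = 12.

30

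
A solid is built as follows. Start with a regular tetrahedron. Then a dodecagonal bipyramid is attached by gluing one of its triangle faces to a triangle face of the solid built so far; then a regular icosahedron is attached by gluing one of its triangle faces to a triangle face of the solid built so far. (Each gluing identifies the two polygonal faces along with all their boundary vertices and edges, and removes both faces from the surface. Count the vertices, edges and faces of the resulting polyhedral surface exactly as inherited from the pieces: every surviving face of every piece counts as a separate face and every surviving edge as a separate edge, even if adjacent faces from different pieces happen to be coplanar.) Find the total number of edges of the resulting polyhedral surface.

66

A regular tetrahedron: V=4, E=6, F=4.
Attach a dodecagonal bipyramid (V=14, E=36, F=24) along a 3-gon: merge 3 vertices and 3 edges, delete both glued faces → V=15, E=39, F=26.
Attach a regular icosahedron (V=12, E=30, F=20) along a 3-gon: merge 3 vertices and 3 edges, delete both glued faces → V=24, E=66, F=44.
Check: V − E + F = 24 − 66 + 44 = 2.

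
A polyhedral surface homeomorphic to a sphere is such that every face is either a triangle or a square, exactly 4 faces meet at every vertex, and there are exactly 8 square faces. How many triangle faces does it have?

Let x be the number of triangles; then F = 8 + x.
Edge–face incidences: 2E = 4·8 + 3·x = 32 + 3x.
Every vertex has degree 4, so 4V = 2E.
Euler: V − E + F = 2 ⇒ (2E)/4 − E + (8 + x) = 2.
Multiply by 8: 2·(2E) − 4·(2E) + 8·(8 + x) = 16, i.e. 64 + 8x − 2·(32 + 3x) = 16.
Collecting terms: 2x = 16, so x = 8.
Then 2E = 32 + 3·8 = 56, so E = 28, V = 2E/4 = 14, F = 8 + 8 = 16.

8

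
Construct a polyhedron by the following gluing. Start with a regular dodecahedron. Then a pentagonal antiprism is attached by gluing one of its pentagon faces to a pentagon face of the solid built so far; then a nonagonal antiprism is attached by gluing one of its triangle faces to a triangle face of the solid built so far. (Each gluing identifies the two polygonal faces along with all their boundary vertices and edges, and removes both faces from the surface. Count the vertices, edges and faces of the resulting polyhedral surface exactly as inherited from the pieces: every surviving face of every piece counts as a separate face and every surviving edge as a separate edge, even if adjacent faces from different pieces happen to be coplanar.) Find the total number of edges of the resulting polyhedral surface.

A regular dodecahedron: V=20, E=30, F=12.
Attach a pentagonal antiprism (V=10, E=20, F=12) along a 5-gon: merge 5 vertices and 5 edges, delete both glued faces → V=25, E=45, F=22.
Attach a nonagonal antiprism (V=18, E=36, F=20) along a 3-gon: merge 3 vertices and 3 edges, delete both glued faces → V=40, E=78, F=40.
Check: V − E + F = 40 − 78 + 40 = 2.

78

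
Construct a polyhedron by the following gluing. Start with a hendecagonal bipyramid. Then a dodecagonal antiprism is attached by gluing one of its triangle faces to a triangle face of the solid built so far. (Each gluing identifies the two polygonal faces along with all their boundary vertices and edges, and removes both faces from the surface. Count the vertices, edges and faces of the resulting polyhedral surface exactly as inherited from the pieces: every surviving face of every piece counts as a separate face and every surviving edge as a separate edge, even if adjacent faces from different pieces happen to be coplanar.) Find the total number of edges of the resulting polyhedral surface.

78

A hendecagonal bipyramid: V=13, E=33, F=22.
Attach a dodecagonal antiprism (V=24, E=48, F=26) along a 3-gon: merge 3 vertices and 3 edges, delete both glued faces → V=34, E=78, F=46.
Check: V − E + F = 34 − 78 + 46 = 2.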